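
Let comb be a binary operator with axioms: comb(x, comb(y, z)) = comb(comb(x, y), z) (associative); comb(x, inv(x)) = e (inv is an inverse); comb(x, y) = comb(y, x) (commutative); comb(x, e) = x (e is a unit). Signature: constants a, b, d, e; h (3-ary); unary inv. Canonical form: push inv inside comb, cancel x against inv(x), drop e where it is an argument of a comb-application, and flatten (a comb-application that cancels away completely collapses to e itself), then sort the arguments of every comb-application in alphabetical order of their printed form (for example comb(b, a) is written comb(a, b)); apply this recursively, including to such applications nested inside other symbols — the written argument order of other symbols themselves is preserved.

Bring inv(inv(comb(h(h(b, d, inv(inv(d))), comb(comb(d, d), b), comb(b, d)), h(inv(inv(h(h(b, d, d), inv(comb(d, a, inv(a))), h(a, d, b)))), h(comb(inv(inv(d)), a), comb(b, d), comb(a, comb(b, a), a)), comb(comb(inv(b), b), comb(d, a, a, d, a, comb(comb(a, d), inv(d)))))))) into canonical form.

Answer: comb(h(h(b, d, d), comb(b, d, d), comb(b, d)), h(h(h(b, d, d), inv(d), h(a, d, b)), h(comb(a, d), comb(b, d), comb(a, a, a, b)), comb(a, a, a, a, d, d)))

Derivation:
Push inv inside:  distribute inv over comb and collapse double inv
Collect terms:  comb(h(h(b, d, d), comb(b, d, d), comb(b, d)), h(h(h(b, d, d), inv(d), h(a, d, b)), h(comb(a, d), comb(b, d), comb(a, a, a, b)), comb(a, a, a, a, d, d)))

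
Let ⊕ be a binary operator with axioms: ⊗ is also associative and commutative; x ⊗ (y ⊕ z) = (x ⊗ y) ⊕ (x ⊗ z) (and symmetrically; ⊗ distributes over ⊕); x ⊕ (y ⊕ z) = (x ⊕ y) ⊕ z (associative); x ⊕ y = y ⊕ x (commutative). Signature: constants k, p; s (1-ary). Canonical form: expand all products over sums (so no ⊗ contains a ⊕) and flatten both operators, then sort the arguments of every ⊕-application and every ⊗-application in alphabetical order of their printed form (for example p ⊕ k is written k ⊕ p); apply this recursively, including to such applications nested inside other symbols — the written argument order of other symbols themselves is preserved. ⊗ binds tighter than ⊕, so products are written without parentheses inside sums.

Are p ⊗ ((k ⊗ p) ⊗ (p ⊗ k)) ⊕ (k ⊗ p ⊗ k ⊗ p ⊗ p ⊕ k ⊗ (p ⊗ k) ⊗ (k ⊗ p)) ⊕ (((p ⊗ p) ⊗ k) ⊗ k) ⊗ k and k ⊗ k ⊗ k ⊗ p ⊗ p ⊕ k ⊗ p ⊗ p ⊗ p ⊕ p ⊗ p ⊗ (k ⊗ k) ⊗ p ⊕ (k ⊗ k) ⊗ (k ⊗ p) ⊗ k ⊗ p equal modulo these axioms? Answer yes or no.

Answer: no — k ⊗ k ⊗ k ⊗ p ⊗ p ⊕ k ⊗ k ⊗ k ⊗ p ⊗ p ⊕ k ⊗ k ⊗ p ⊗ p ⊗ p ⊕ k ⊗ k ⊗ p ⊗ p ⊗ p vs k ⊗ k ⊗ k ⊗ k ⊗ p ⊗ p ⊕ k ⊗ k ⊗ k ⊗ p ⊗ p ⊕ k ⊗ k ⊗ p ⊗ p ⊗ p ⊕ k ⊗ p ⊗ p ⊗ p

Derivation:
Left:  p ⊗ ((k ⊗ p) ⊗ (p ⊗ k)) ⊕ (k ⊗ p ⊗ k ⊗ p ⊗ p ⊕ k ⊗ (p ⊗ k) ⊗ (k ⊗ p)) ⊕ (((p ⊗ p) ⊗ k) ⊗ k) ⊗ k
  Un-nest:  k ⊗ k ⊗ p ⊗ p ⊗ p ⊕ k ⊗ k ⊗ p ⊗ p ⊗ p ⊕ k ⊗ k ⊗ k ⊗ p ⊗ p ⊕ k ⊗ k ⊗ k ⊗ p ⊗ p
  Order the arguments:  k ⊗ k ⊗ k ⊗ p ⊗ p ⊕ k ⊗ k ⊗ k ⊗ p ⊗ p ⊕ k ⊗ k ⊗ p ⊗ p ⊗ p ⊕ k ⊗ k ⊗ p ⊗ p ⊗ p
Right:  k ⊗ k ⊗ k ⊗ p ⊗ p ⊕ k ⊗ p ⊗ p ⊗ p ⊕ p ⊗ p ⊗ (k ⊗ k) ⊗ p ⊕ (k ⊗ k) ⊗ (k ⊗ p) ⊗ k ⊗ p
  Merge nested applications:  k ⊗ k ⊗ k ⊗ p ⊗ p ⊕ k ⊗ p ⊗ p ⊗ p ⊕ k ⊗ k ⊗ p ⊗ p ⊗ p ⊕ k ⊗ k ⊗ k ⊗ k ⊗ p ⊗ p
  Sort arguments:  k ⊗ k ⊗ k ⊗ k ⊗ p ⊗ p ⊕ k ⊗ k ⊗ k ⊗ p ⊗ p ⊕ k ⊗ k ⊗ p ⊗ p ⊗ p ⊕ k ⊗ p ⊗ p ⊗ p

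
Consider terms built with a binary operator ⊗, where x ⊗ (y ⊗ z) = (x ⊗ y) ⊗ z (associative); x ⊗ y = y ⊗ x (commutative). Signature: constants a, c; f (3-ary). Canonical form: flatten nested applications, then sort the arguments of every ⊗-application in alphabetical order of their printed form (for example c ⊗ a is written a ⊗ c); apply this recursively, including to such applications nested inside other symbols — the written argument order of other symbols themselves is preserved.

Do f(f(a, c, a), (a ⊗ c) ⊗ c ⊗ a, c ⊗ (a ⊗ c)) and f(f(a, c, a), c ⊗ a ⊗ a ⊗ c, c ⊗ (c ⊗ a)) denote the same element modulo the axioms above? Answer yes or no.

Answer: yes — both canonical forms are f(f(a, c, a), a ⊗ a ⊗ c ⊗ c, a ⊗ c ⊗ c)

Derivation:
Left:  f(f(a, c, a), (a ⊗ c) ⊗ c ⊗ a, c ⊗ (a ⊗ c))
  Descend into:  (a ⊗ c) ⊗ c ⊗ a
  Merge nested applications:  a ⊗ c ⊗ c ⊗ a
  Order the arguments:  a ⊗ a ⊗ c ⊗ c
  Rebuild:  f(f(a, c, a), a ⊗ a ⊗ c ⊗ c, a ⊗ c ⊗ c)
Right:  f(f(a, c, a), c ⊗ a ⊗ a ⊗ c, c ⊗ (c ⊗ a))
  Focus inside:  c ⊗ (c ⊗ a)
  Merge nested applications:  c ⊗ c ⊗ a
  Order the arguments:  a ⊗ c ⊗ c
  Put back:  f(f(a, c, a), a ⊗ a ⊗ c ⊗ c, a ⊗ c ⊗ c)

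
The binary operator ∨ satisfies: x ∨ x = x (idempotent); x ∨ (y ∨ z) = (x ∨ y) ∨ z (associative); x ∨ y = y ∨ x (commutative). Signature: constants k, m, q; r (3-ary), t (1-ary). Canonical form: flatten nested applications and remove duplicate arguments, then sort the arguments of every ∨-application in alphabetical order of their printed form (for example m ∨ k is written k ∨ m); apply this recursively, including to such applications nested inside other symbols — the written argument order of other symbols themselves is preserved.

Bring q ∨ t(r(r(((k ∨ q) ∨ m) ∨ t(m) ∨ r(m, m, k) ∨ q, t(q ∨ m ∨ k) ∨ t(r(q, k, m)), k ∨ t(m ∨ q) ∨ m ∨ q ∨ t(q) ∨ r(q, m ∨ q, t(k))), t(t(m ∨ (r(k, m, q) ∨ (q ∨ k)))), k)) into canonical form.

Simplify inside:  t(r(r(((k ∨ q) ∨ m) ∨ t(m) ∨ r(m, m, k) ∨ q, t(q ∨ m ∨ k) ∨ t(r(q, k, m)), k ∨ t(m ∨ q) ∨ m ∨ q ∨ t(q) ∨ r(q, m ∨ q, t(k))), t(t(m ∨ (r(k, m, q) ∨ (q ∨ k)))), k))  →  t(r(r(k ∨ m ∨ q ∨ r(m, m, k) ∨ t(m), t(k ∨ m ∨ q) ∨ t(r(q, k, m)), k ∨ m ∨ q ∨ r(q, m ∨ q, t(k)) ∨ t(m ∨ q) ∨ t(q)), t(t(k ∨ m ∨ q ∨ r(k, m, q))), k))
Sort arguments:  q ∨ t(r(r(k ∨ m ∨ q ∨ r(m, m, k) ∨ t(m), t(k ∨ m ∨ q) ∨ t(r(q, k, m)), k ∨ m ∨ q ∨ r(q, m ∨ q, t(k)) ∨ t(m ∨ q) ∨ t(q)), t(t(k ∨ m ∨ q ∨ r(k, m, q))), k))

Answer: q ∨ t(r(r(k ∨ m ∨ q ∨ r(m, m, k) ∨ t(m), t(k ∨ m ∨ q) ∨ t(r(q, k, m)), k ∨ m ∨ q ∨ r(q, m ∨ q, t(k)) ∨ t(m ∨ q) ∨ t(q)), t(t(k ∨ m ∨ q ∨ r(k, m, q))), k))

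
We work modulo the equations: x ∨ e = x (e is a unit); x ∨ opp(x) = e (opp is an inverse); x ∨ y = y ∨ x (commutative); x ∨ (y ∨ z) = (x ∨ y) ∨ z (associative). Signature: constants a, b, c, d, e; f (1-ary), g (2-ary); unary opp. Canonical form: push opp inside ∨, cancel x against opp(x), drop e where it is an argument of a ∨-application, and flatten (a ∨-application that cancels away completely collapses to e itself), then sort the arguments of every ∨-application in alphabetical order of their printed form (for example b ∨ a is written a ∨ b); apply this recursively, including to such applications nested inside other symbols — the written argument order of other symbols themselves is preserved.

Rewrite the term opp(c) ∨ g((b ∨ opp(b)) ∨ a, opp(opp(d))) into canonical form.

Push opp inside:  distribute opp over ∨ and collapse double opp
Combine occurrences:  opp(c) ∨ g(a, d)
Sort arguments:  g(a, d) ∨ opp(c)

Answer: g(a, d) ∨ opp(c)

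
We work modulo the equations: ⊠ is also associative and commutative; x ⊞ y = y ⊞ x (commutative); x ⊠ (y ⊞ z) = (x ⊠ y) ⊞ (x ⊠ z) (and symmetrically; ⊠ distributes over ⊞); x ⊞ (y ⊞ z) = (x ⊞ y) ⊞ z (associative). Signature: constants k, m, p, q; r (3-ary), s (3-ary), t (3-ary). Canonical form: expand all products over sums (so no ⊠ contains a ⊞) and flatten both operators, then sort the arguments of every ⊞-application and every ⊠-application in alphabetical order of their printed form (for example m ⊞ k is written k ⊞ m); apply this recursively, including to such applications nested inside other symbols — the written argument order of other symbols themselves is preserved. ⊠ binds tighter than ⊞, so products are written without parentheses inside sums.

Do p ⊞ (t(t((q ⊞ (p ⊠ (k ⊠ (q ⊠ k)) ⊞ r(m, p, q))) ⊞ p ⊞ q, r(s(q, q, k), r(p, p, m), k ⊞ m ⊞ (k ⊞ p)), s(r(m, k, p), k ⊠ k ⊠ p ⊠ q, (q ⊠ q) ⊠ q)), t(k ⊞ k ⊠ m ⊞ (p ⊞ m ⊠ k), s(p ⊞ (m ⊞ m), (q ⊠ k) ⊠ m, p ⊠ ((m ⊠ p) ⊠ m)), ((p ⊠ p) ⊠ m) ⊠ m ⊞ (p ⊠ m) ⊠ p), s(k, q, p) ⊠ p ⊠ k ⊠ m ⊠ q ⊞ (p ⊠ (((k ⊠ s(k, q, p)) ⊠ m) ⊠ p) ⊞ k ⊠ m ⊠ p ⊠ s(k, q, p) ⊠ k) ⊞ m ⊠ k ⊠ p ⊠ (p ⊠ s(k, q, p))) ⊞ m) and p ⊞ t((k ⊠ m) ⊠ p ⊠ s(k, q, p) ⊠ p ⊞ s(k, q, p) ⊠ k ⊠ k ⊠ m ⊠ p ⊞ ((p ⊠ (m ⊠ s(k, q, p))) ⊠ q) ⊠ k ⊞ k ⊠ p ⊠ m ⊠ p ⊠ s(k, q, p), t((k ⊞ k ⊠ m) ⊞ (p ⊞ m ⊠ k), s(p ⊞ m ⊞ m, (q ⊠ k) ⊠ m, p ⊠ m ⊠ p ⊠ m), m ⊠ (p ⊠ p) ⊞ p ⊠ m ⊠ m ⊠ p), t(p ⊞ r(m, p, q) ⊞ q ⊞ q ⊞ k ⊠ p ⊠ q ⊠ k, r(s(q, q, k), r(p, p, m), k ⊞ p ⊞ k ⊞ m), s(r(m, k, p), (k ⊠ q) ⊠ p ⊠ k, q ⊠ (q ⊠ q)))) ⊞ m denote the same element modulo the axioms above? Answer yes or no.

Answer: no — m ⊞ p ⊞ t(t(k ⊠ k ⊠ p ⊠ q ⊞ p ⊞ q ⊞ q ⊞ r(m, p, q), r(s(q, q, k), r(p, p, m), k ⊞ k ⊞ m ⊞ p), s(r(m, k, p), k ⊠ k ⊠ p ⊠ q, q ⊠ q ⊠ q)), t(k ⊞ k ⊠ m ⊞ k ⊠ m ⊞ p, s(m ⊞ m ⊞ p, k ⊠ m ⊠ q, m ⊠ m ⊠ p ⊠ p), m ⊠ m ⊠ p ⊠ p ⊞ m ⊠ p ⊠ p), k ⊠ k ⊠ m ⊠ p ⊠ s(k, q, p) ⊞ k ⊠ m ⊠ p ⊠ p ⊠ s(k, q, p) ⊞ k ⊠ m ⊠ p ⊠ p ⊠ s(k, q, p) ⊞ k ⊠ m ⊠ p ⊠ q ⊠ s(k, q, p)) vs m ⊞ p ⊞ t(k ⊠ k ⊠ m ⊠ p ⊠ s(k, q, p) ⊞ k ⊠ m ⊠ p ⊠ p ⊠ s(k, q, p) ⊞ k ⊠ m ⊠ p ⊠ p ⊠ s(k, q, p) ⊞ k ⊠ m ⊠ p ⊠ q ⊠ s(k, q, p), t(k ⊞ k ⊠ m ⊞ k ⊠ m ⊞ p, s(m ⊞ m ⊞ p, k ⊠ m ⊠ q, m ⊠ m ⊠ p ⊠ p), m ⊠ m ⊠ p ⊠ p ⊞ m ⊠ p ⊠ p), t(k ⊠ k ⊠ p ⊠ q ⊞ p ⊞ q ⊞ q ⊞ r(m, p, q), r(s(q, q, k), r(p, p, m), k ⊞ k ⊞ m ⊞ p), s(r(m, k, p), k ⊠ k ⊠ p ⊠ q, q ⊠ q ⊠ q)))

Derivation:
Left:  p ⊞ (t(t((q ⊞ (p ⊠ (k ⊠ (q ⊠ k)) ⊞ r(m, p, q))) ⊞ p ⊞ q, r(s(q, q, k), r(p, p, m), k ⊞ m ⊞ (k ⊞ p)), s(r(m, k, p), k ⊠ k ⊠ p ⊠ q, (q ⊠ q) ⊠ q)), t(k ⊞ k ⊠ m ⊞ (p ⊞ m ⊠ k), s(p ⊞ (m ⊞ m), (q ⊠ k) ⊠ m, p ⊠ ((m ⊠ p) ⊠ m)), ((p ⊠ p) ⊠ m) ⊠ m ⊞ (p ⊠ m) ⊠ p), s(k, q, p) ⊠ p ⊠ k ⊠ m ⊠ q ⊞ (p ⊠ (((k ⊠ s(k, q, p)) ⊠ m) ⊠ p) ⊞ k ⊠ m ⊠ p ⊠ s(k, q, p) ⊠ k) ⊞ m ⊠ k ⊠ p ⊠ (p ⊠ s(k, q, p))) ⊞ m)
  Flatten:  p ⊞ t(t(k ⊠ k ⊠ p ⊠ q ⊞ p ⊞ q ⊞ q ⊞ r(m, p, q), r(s(q, q, k), r(p, p, m), k ⊞ k ⊞ m ⊞ p), s(r(m, k, p), k ⊠ k ⊠ p ⊠ q, q ⊠ q ⊠ q)), t(k ⊞ k ⊠ m ⊞ k ⊠ m ⊞ p, s(m ⊞ m ⊞ p, k ⊠ m ⊠ q, m ⊠ m ⊠ p ⊠ p), m ⊠ m ⊠ p ⊠ p ⊞ m ⊠ p ⊠ p), k ⊠ k ⊠ m ⊠ p ⊠ s(k, q, p) ⊞ k ⊠ m ⊠ p ⊠ p ⊠ s(k, q, p) ⊞ k ⊠ m ⊠ p ⊠ p ⊠ s(k, q, p) ⊞ k ⊠ m ⊠ p ⊠ q ⊠ s(k, q, p)) ⊞ m
  Order the arguments:  m ⊞ p ⊞ t(t(k ⊠ k ⊠ p ⊠ q ⊞ p ⊞ q ⊞ q ⊞ r(m, p, q), r(s(q, q, k), r(p, p, m), k ⊞ k ⊞ m ⊞ p), s(r(m, k, p), k ⊠ k ⊠ p ⊠ q, q ⊠ q ⊠ q)), t(k ⊞ k ⊠ m ⊞ k ⊠ m ⊞ p, s(m ⊞ m ⊞ p, k ⊠ m ⊠ q, m ⊠ m ⊠ p ⊠ p), m ⊠ m ⊠ p ⊠ p ⊞ m ⊠ p ⊠ p), k ⊠ k ⊠ m ⊠ p ⊠ s(k, q, p) ⊞ k ⊠ m ⊠ p ⊠ p ⊠ s(k, q, p) ⊞ k ⊠ m ⊠ p ⊠ p ⊠ s(k, q, p) ⊞ k ⊠ m ⊠ p ⊠ q ⊠ s(k, q, p))
Right:  p ⊞ t((k ⊠ m) ⊠ p ⊠ s(k, q, p) ⊠ p ⊞ s(k, q, p) ⊠ k ⊠ k ⊠ m ⊠ p ⊞ ((p ⊠ (m ⊠ s(k, q, p))) ⊠ q) ⊠ k ⊞ k ⊠ p ⊠ m ⊠ p ⊠ s(k, q, p), t((k ⊞ k ⊠ m) ⊞ (p ⊞ m ⊠ k), s(p ⊞ m ⊞ m, (q ⊠ k) ⊠ m, p ⊠ m ⊠ p ⊠ m), m ⊠ (p ⊠ p) ⊞ p ⊠ m ⊠ m ⊠ p), t(p ⊞ r(m, p, q) ⊞ q ⊞ q ⊞ k ⊠ p ⊠ q ⊠ k, r(s(q, q, k), r(p, p, m), k ⊞ p ⊞ k ⊞ m), s(r(m, k, p), (k ⊠ q) ⊠ p ⊠ k, q ⊠ (q ⊠ q)))) ⊞ m
  Un-nest:  p ⊞ t(k ⊠ k ⊠ m ⊠ p ⊠ s(k, q, p) ⊞ k ⊠ m ⊠ p ⊠ p ⊠ s(k, q, p) ⊞ k ⊠ m ⊠ p ⊠ p ⊠ s(k, q, p) ⊞ k ⊠ m ⊠ p ⊠ q ⊠ s(k, q, p), t(k ⊞ k ⊠ m ⊞ k ⊠ m ⊞ p, s(m ⊞ m ⊞ p, k ⊠ m ⊠ q, m ⊠ m ⊠ p ⊠ p), m ⊠ m ⊠ p ⊠ p ⊞ m ⊠ p ⊠ p), t(k ⊠ k ⊠ p ⊠ q ⊞ p ⊞ q ⊞ q ⊞ r(m, p, q), r(s(q, q, k), r(p, p, m), k ⊞ k ⊞ m ⊞ p), s(r(m, k, p), k ⊠ k ⊠ p ⊠ q, q ⊠ q ⊠ q))) ⊞ m
  Order the arguments:  m ⊞ p ⊞ t(k ⊠ k ⊠ m ⊠ p ⊠ s(k, q, p) ⊞ k ⊠ m ⊠ p ⊠ p ⊠ s(k, q, p) ⊞ k ⊠ m ⊠ p ⊠ p ⊠ s(k, q, p) ⊞ k ⊠ m ⊠ p ⊠ q ⊠ s(k, q, p), t(k ⊞ k ⊠ m ⊞ k ⊠ m ⊞ p, s(m ⊞ m ⊞ p, k ⊠ m ⊠ q, m ⊠ m ⊠ p ⊠ p), m ⊠ m ⊠ p ⊠ p ⊞ m ⊠ p ⊠ p), t(k ⊠ k ⊠ p ⊠ q ⊞ p ⊞ q ⊞ q ⊞ r(m, p, q), r(s(q, q, k), r(p, p, m), k ⊞ k ⊞ m ⊞ p), s(r(m, k, p), k ⊠ k ⊠ p ⊠ q, q ⊠ q ⊠ q)))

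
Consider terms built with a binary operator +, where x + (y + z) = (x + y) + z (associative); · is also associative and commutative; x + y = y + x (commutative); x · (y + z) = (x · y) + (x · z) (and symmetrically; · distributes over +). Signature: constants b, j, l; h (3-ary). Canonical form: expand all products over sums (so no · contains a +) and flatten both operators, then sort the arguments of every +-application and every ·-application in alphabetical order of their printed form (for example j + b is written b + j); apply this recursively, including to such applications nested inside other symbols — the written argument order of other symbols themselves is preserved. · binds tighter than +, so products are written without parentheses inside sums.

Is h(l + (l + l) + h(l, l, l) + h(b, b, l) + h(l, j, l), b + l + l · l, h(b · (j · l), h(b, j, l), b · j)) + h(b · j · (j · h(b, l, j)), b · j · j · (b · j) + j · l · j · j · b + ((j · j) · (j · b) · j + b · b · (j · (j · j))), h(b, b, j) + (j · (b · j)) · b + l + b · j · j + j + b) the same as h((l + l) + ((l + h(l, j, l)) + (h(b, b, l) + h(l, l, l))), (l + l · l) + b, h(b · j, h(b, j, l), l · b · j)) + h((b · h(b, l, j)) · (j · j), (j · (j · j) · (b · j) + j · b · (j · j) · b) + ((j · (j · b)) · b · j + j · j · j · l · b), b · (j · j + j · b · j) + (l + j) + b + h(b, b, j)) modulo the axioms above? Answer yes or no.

Answer: no — h(b · h(b, l, j) · j · j, b · b · j · j · j + b · b · j · j · j + b · j · j · j · j + b · j · j · j · l, b + b · b · j · j + b · j · j + h(b, b, j) + j + l) + h(h(b, b, l) + h(l, j, l) + h(l, l, l) + l + l + l, b + l + l · l, h(b · j · l, h(b, j, l), b · j)) vs h(b · h(b, l, j) · j · j, b · b · j · j · j + b · b · j · j · j + b · j · j · j · j + b · j · j · j · l, b + b · b · j · j + b · j · j + h(b, b, j) + j + l) + h(h(b, b, l) + h(l, j, l) + h(l, l, l) + l + l + l, b + l + l · l, h(b · j, h(b, j, l), b · j · l))

Derivation:
Left:  h(l + (l + l) + h(l, l, l) + h(b, b, l) + h(l, j, l), b + l + l · l, h(b · (j · l), h(b, j, l), b · j)) + h(b · j · (j · h(b, l, j)), b · j · j · (b · j) + j · l · j · j · b + ((j · j) · (j · b) · j + b · b · (j · (j · j))), h(b, b, j) + (j · (b · j)) · b + l + b · j · j + j + b)
  Merge nested applications:  h(h(b, b, l) + h(l, j, l) + h(l, l, l) + l + l + l, b + l + l · l, h(b · j · l, h(b, j, l), b · j)) + h(b · h(b, l, j) · j · j, b · b · j · j · j + b · b · j · j · j + b · j · j · j · j + b · j · j · j · l, b + b · b · j · j + b · j · j + h(b, b, j) + j + l)
  Sort arguments:  h(b · h(b, l, j) · j · j, b · b · j · j · j + b · b · j · j · j + b · j · j · j · j + b · j · j · j · l, b + b · b · j · j + b · j · j + h(b, b, j) + j + l) + h(h(b, b, l) + h(l, j, l) + h(l, l, l) + l + l + l, b + l + l · l, h(b · j · l, h(b, j, l), b · j))
Right:  h((l + l) + ((l + h(l, j, l)) + (h(b, b, l) + h(l, l, l))), (l + l · l) + b, h(b · j, h(b, j, l), l · b · j)) + h((b · h(b, l, j)) · (j · j), (j · (j · j) · (b · j) + j · b · (j · j) · b) + ((j · (j · b)) · b · j + j · j · j · l · b), b · (j · j + j · b · j) + (l + j) + b + h(b, b, j))
  Expand:  h(h(b, b, l) + h(l, j, l) + h(l, l, l) + l + l + l, b + l + l · l, h(b · j, h(b, j, l), b · j · l)) + h(b · h(b, l, j) · j · j, b · b · j · j · j + b · b · j · j · j + b · j · j · j · j + b · j · j · j · l, b + b · b · j · j + b · j · j + h(b, b, j) + j + l)
  Sort arguments:  h(b · h(b, l, j) · j · j, b · b · j · j · j + b · b · j · j · j + b · j · j · j · j + b · j · j · j · l, b + b · b · j · j + b · j · j + h(b, b, j) + j + l) + h(h(b, b, l) + h(l, j, l) + h(l, l, l) + l + l + l, b + l + l · l, h(b · j, h(b, j, l), b · j · l))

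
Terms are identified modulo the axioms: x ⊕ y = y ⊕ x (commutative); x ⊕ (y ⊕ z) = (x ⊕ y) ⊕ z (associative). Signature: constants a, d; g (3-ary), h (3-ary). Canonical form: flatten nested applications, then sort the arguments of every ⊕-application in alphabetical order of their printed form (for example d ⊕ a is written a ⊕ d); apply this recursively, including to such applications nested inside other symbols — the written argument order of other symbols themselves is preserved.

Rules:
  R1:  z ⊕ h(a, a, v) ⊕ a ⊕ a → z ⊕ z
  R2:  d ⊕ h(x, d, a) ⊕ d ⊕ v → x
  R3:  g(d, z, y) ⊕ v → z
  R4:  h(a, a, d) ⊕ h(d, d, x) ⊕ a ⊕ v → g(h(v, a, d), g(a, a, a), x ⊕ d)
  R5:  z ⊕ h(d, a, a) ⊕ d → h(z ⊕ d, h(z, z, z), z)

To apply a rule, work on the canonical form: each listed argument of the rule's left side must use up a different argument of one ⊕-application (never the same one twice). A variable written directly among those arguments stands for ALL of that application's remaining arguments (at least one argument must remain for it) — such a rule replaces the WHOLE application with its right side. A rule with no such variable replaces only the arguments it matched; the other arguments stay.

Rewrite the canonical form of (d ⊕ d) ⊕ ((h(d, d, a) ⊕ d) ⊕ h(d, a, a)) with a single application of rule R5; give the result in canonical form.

Answer: h(d ⊕ d ⊕ d ⊕ h(d, d, a), h(d ⊕ d ⊕ h(d, d, a), d ⊕ d ⊕ h(d, d, a), d ⊕ d ⊕ h(d, d, a)), d ⊕ d ⊕ h(d, d, a))

Derivation:
Canonical form:  d ⊕ d ⊕ d ⊕ h(d, a, a) ⊕ h(d, d, a)
Match R5:  consume d, h(d, a, a);  z := d ⊕ d ⊕ h(d, d, a)
Every leftover argument binds to the variable; the entire application is replaced.
New term:  h(d ⊕ d ⊕ d ⊕ h(d, d, a), h(d ⊕ d ⊕ h(d, d, a), d ⊕ d ⊕ h(d, d, a), d ⊕ d ⊕ h(d, d, a)), d ⊕ d ⊕ h(d, d, a))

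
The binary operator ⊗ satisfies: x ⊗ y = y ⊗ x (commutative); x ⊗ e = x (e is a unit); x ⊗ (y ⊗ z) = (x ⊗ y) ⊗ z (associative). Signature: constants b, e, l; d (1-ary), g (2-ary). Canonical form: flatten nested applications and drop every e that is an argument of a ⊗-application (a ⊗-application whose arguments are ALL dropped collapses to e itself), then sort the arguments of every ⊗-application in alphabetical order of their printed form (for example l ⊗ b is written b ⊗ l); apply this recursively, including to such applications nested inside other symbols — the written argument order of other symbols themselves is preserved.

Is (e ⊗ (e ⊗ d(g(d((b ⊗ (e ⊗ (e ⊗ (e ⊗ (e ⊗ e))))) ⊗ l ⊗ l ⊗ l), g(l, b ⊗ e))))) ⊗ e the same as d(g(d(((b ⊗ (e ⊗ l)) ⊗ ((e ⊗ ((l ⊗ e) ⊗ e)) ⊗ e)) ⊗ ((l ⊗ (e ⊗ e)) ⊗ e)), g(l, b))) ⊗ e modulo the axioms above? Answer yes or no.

Answer: yes — both canonical forms are d(g(d(b ⊗ l ⊗ l ⊗ l), g(l, b)))

Derivation:
Left:  (e ⊗ (e ⊗ d(g(d((b ⊗ (e ⊗ (e ⊗ (e ⊗ (e ⊗ e))))) ⊗ l ⊗ l ⊗ l), g(l, b ⊗ e))))) ⊗ e
  Merge nested applications:  e ⊗ e ⊗ d(g(d((b ⊗ (e ⊗ (e ⊗ (e ⊗ (e ⊗ e))))) ⊗ l ⊗ l ⊗ l), g(l, b ⊗ e))) ⊗ e
  Simplify inside:  d(g(d((b ⊗ (e ⊗ (e ⊗ (e ⊗ (e ⊗ e))))) ⊗ l ⊗ l ⊗ l), g(l, b ⊗ e)))  →  d(g(d(b ⊗ l ⊗ l ⊗ l), g(l, b)))
  Drop the unit:  drop e (×3)
  Sort:  d(g(d(b ⊗ l ⊗ l ⊗ l), g(l, b)))
Right:  d(g(d(((b ⊗ (e ⊗ l)) ⊗ ((e ⊗ ((l ⊗ e) ⊗ e)) ⊗ e)) ⊗ ((l ⊗ (e ⊗ e)) ⊗ e)), g(l, b))) ⊗ e
  Simplify inside:  d(g(d(((b ⊗ (e ⊗ l)) ⊗ ((e ⊗ ((l ⊗ e) ⊗ e)) ⊗ e)) ⊗ ((l ⊗ (e ⊗ e)) ⊗ e)), g(l, b)))  →  d(g(d(b ⊗ l ⊗ l ⊗ l), g(l, b)))
  Drop the unit:  drop e
  Sort arguments:  d(g(d(b ⊗ l ⊗ l ⊗ l), g(l, b)))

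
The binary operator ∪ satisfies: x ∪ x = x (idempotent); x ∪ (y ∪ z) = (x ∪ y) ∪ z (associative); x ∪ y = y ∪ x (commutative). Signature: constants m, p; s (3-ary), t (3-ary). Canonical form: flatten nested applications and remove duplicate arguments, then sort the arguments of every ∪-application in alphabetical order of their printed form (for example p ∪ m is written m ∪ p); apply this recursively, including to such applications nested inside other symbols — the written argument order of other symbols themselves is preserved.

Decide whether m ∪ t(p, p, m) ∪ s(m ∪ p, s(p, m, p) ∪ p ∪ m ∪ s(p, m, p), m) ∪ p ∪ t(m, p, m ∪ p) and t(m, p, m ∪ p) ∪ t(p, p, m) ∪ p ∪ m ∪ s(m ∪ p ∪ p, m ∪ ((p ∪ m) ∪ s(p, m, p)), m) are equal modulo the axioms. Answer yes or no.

Left:  m ∪ t(p, p, m) ∪ s(m ∪ p, s(p, m, p) ∪ p ∪ m ∪ s(p, m, p), m) ∪ p ∪ t(m, p, m ∪ p)
  Simplify inside:  s(m ∪ p, s(p, m, p) ∪ p ∪ m ∪ s(p, m, p), m)  →  s(m ∪ p, m ∪ p ∪ s(p, m, p), m)
  Sort arguments:  m ∪ p ∪ s(m ∪ p, m ∪ p ∪ s(p, m, p), m) ∪ t(m, p, m ∪ p) ∪ t(p, p, m)
Right:  t(m, p, m ∪ p) ∪ t(p, p, m) ∪ p ∪ m ∪ s(m ∪ p ∪ p, m ∪ ((p ∪ m) ∪ s(p, m, p)), m)
  Canonicalize subterm:  s(m ∪ p ∪ p, m ∪ ((p ∪ m) ∪ s(p, m, p)), m)  →  s(m ∪ p, m ∪ p ∪ s(p, m, p), m)
  Sort arguments:  m ∪ p ∪ s(m ∪ p, m ∪ p ∪ s(p, m, p), m) ∪ t(m, p, m ∪ p) ∪ t(p, p, m)

Answer: yes — both canonical forms are m ∪ p ∪ s(m ∪ p, m ∪ p ∪ s(p, m, p), m) ∪ t(m, p, m ∪ p) ∪ t(p, p, m)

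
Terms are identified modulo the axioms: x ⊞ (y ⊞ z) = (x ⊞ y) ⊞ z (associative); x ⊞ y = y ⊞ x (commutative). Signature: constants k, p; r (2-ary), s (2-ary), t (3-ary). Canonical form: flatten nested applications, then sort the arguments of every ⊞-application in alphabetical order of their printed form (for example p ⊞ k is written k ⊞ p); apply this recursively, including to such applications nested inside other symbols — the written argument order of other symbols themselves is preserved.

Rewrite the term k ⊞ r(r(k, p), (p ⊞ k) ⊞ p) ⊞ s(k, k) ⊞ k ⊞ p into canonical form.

Simplify inside:  r(r(k, p), (p ⊞ k) ⊞ p)  →  r(r(k, p), k ⊞ p ⊞ p)
Sort arguments:  k ⊞ k ⊞ p ⊞ r(r(k, p), k ⊞ p ⊞ p) ⊞ s(k, k)

Answer: k ⊞ k ⊞ p ⊞ r(r(k, p), k ⊞ p ⊞ p) ⊞ s(k, k)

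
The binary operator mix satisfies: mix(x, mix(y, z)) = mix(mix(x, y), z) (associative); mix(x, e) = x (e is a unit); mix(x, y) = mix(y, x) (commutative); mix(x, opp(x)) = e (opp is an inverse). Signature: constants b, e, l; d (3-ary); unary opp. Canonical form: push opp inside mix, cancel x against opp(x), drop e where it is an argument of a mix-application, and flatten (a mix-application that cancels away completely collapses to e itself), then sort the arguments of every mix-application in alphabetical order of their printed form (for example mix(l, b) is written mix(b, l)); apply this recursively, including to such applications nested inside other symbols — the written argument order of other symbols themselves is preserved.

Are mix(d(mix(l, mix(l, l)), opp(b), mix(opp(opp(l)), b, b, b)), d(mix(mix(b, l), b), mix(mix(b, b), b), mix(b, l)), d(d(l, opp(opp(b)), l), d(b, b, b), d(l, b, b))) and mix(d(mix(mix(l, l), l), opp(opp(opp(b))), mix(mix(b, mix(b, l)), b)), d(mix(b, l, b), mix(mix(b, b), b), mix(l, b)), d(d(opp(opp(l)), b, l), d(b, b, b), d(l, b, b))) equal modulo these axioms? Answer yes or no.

Left:  mix(d(mix(l, mix(l, l)), opp(b), mix(opp(opp(l)), b, b, b)), d(mix(mix(b, l), b), mix(mix(b, b), b), mix(b, l)), d(d(l, opp(opp(b)), l), d(b, b, b), d(l, b, b)))
  Push opp inside:  distribute opp over mix and collapse double opp
  Combine occurrences:  mix(d(mix(l, l, l), opp(b), mix(b, b, b, l)), d(mix(b, b, l), mix(b, b, b), mix(b, l)), d(d(l, b, l), d(b, b, b), d(l, b, b)))
  Order the arguments:  mix(d(d(l, b, l), d(b, b, b), d(l, b, b)), d(mix(b, b, l), mix(b, b, b), mix(b, l)), d(mix(l, l, l), opp(b), mix(b, b, b, l)))
Right:  mix(d(mix(mix(l, l), l), opp(opp(opp(b))), mix(mix(b, mix(b, l)), b)), d(mix(b, l, b), mix(mix(b, b), b), mix(l, b)), d(d(opp(opp(l)), b, l), d(b, b, b), d(l, b, b)))
  Push opp inside:  distribute opp over mix and collapse double opp
  Collect:  mix(d(mix(l, l, l), opp(b), mix(b, b, b, l)), d(mix(b, b, l), mix(b, b, b), mix(b, l)), d(d(l, b, l), d(b, b, b), d(l, b, b)))
  Order the arguments:  mix(d(d(l, b, l), d(b, b, b), d(l, b, b)), d(mix(b, b, l), mix(b, b, b), mix(b, l)), d(mix(l, l, l), opp(b), mix(b, b, b, l)))

Answer: yes — both canonical forms are mix(d(d(l, b, l), d(b, b, b), d(l, b, b)), d(mix(b, b, l), mix(b, b, b), mix(b, l)), d(mix(l, l, l), opp(b), mix(b, b, b, l)))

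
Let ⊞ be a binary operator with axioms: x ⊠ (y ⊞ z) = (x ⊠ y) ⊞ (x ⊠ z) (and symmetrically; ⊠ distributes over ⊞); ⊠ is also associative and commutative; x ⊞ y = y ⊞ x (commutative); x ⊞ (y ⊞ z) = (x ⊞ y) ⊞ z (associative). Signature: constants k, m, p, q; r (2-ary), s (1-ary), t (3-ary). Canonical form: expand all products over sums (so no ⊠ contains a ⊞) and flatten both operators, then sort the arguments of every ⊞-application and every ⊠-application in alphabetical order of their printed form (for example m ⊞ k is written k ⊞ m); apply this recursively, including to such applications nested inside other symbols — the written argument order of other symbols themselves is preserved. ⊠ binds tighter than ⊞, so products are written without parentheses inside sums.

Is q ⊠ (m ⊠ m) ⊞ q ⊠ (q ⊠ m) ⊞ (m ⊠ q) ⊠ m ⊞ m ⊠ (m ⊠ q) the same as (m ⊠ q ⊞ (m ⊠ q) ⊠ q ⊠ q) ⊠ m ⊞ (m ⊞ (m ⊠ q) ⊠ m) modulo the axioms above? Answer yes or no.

Left:  q ⊠ (m ⊠ m) ⊞ q ⊠ (q ⊠ m) ⊞ (m ⊠ q) ⊠ m ⊞ m ⊠ (m ⊠ q)
  Un-nest:  m ⊠ m ⊠ q ⊞ m ⊠ q ⊠ q ⊞ m ⊠ m ⊠ q ⊞ m ⊠ m ⊠ q
  Sort arguments:  m ⊠ m ⊠ q ⊞ m ⊠ m ⊠ q ⊞ m ⊠ m ⊠ q ⊞ m ⊠ q ⊠ q
Right:  (m ⊠ q ⊞ (m ⊠ q) ⊠ q ⊠ q) ⊠ m ⊞ (m ⊞ (m ⊠ q) ⊠ m)
  Distribute:  m ⊠ m ⊠ q ⊞ m ⊠ m ⊠ q ⊠ q ⊠ q ⊞ m ⊞ m ⊠ m ⊠ q
  Order the arguments:  m ⊞ m ⊠ m ⊠ q ⊞ m ⊠ m ⊠ q ⊞ m ⊠ m ⊠ q ⊠ q ⊠ q

Answer: no — m ⊠ m ⊠ q ⊞ m ⊠ m ⊠ q ⊞ m ⊠ m ⊠ q ⊞ m ⊠ q ⊠ q vs m ⊞ m ⊠ m ⊠ q ⊞ m ⊠ m ⊠ q ⊞ m ⊠ m ⊠ q ⊠ q ⊠ q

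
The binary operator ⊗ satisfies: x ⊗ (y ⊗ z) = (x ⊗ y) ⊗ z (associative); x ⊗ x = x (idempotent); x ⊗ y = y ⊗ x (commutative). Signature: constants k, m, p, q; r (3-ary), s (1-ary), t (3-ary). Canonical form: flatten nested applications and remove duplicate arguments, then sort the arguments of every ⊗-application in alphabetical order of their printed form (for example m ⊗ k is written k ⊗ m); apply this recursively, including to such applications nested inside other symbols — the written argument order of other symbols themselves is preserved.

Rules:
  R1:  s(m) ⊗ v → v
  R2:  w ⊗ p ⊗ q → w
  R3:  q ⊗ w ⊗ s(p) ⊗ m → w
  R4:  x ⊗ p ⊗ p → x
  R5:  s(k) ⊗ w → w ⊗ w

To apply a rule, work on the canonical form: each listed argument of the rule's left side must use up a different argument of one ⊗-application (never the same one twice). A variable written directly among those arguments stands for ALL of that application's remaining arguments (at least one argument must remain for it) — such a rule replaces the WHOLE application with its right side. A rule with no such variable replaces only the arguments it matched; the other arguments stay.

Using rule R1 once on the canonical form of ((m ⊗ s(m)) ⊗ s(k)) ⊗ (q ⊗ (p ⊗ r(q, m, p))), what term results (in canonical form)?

Canonical form:  m ⊗ p ⊗ q ⊗ r(q, m, p) ⊗ s(k) ⊗ s(m)
Apply R1:  consuming s(m);  v := m ⊗ p ⊗ q ⊗ r(q, m, p) ⊗ s(k)
Every leftover argument binds to the variable; the entire application is replaced.
Result:  m ⊗ p ⊗ q ⊗ r(q, m, p) ⊗ s(k)

Answer: m ⊗ p ⊗ q ⊗ r(q, m, p) ⊗ s(k)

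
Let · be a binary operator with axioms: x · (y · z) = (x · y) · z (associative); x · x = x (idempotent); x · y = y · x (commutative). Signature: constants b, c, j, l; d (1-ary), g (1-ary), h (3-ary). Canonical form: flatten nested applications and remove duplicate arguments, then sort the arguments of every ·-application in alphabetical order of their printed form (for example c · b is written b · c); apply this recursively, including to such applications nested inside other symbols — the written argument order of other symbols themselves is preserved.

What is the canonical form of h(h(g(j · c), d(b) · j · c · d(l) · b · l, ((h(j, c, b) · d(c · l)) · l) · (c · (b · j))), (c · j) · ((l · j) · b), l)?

Answer: h(h(g(c · j), b · c · d(b) · d(l) · j · l, b · c · d(c · l) · h(j, c, b) · j · l), b · c · j · l, l)

Derivation:
Work inside:  ((h(j, c, b) · d(c · l)) · l) · (c · (b · j))
Flatten:  h(j, c, b) · d(c · l) · l · c · b · j
Order the arguments:  b · c · d(c · l) · h(j, c, b) · j · l
Reassemble:  h(h(g(c · j), b · c · d(b) · d(l) · j · l, b · c · d(c · l) · h(j, c, b) · j · l), b · c · j · l, l)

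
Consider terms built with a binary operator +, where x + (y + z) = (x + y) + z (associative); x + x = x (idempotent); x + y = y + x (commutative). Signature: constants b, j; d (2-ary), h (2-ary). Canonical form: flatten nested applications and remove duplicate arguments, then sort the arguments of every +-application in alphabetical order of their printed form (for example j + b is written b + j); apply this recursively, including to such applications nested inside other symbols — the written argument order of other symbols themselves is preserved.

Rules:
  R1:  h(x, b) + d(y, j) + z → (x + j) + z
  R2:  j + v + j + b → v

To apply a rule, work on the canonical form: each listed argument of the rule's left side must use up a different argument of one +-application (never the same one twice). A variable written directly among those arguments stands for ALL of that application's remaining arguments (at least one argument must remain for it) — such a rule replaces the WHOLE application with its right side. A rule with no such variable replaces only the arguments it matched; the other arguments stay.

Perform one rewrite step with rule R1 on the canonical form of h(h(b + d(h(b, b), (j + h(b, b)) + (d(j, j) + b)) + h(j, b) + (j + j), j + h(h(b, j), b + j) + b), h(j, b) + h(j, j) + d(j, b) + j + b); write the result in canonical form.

Answer: h(h(b + d(h(b, b), b + j) + h(j, b) + j, b + h(h(b, j), b + j) + j), b + d(j, b) + h(j, b) + h(j, j) + j)

Derivation:
Canonical form:  h(h(b + d(h(b, b), b + d(j, j) + h(b, b) + j) + h(j, b) + j, b + h(h(b, j), b + j) + j), b + d(j, b) + h(j, b) + h(j, j) + j)
R1 matches:  uses d(j, j), h(b, b);  x := b, y := j, z := b + j
The variable takes the whole remainder — replace the entire application.
Result:  h(h(b + d(h(b, b), b + j) + h(j, b) + j, b + h(h(b, j), b + j) + j), b + d(j, b) + h(j, b) + h(j, j) + j)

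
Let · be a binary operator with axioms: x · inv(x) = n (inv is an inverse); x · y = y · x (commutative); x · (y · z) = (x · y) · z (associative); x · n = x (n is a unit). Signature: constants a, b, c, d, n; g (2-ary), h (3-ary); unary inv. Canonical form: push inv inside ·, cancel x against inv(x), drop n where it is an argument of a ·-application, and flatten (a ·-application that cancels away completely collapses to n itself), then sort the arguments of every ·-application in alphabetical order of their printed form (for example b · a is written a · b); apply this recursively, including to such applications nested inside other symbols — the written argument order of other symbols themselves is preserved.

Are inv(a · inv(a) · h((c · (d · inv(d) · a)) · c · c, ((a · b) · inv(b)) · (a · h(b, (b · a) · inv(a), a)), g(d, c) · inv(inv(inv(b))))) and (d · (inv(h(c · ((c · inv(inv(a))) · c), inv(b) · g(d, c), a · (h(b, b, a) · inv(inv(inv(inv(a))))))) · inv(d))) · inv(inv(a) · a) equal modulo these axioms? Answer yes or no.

Left:  inv(a · inv(a) · h((c · (d · inv(d) · a)) · c · c, ((a · b) · inv(b)) · (a · h(b, (b · a) · inv(a), a)), g(d, c) · inv(inv(inv(b)))))
  Push inv inside:  distribute inv over · and collapse double inv
  Cancel inverse pairs:  a cancels
  Collect terms:  inv(h(a · c · c · c, a · a · h(b, b, a), g(d, c) · inv(b)))
Right:  (d · (inv(h(c · ((c · inv(inv(a))) · c), inv(b) · g(d, c), a · (h(b, b, a) · inv(inv(inv(inv(a))))))) · inv(d))) · inv(inv(a) · a)
  Push inv inside:  distribute inv over · and collapse double inv
  Cancel inverse pairs:  d cancels; a cancels
  Collect:  inv(h(a · c · c · c, g(d, c) · inv(b), a · a · h(b, b, a)))

Answer: no — inv(h(a · c · c · c, a · a · h(b, b, a), g(d, c) · inv(b))) vs inv(h(a · c · c · c, g(d, c) · inv(b), a · a · h(b, b, a)))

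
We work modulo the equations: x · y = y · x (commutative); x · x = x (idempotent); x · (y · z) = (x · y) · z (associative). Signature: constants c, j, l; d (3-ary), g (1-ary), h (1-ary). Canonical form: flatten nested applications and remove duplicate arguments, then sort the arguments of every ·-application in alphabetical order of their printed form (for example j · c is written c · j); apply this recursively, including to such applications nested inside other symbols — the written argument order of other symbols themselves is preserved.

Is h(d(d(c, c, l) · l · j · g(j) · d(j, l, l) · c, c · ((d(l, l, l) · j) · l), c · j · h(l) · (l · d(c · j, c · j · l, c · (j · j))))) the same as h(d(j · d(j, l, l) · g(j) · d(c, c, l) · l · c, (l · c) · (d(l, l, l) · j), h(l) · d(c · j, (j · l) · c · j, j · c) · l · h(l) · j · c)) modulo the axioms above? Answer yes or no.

Left:  h(d(d(c, c, l) · l · j · g(j) · d(j, l, l) · c, c · ((d(l, l, l) · j) · l), c · j · h(l) · (l · d(c · j, c · j · l, c · (j · j)))))
  Descend into:  c · j · h(l) · (l · d(c · j, c · j · l, c · (j · j)))
  Merge nested applications:  c · j · h(l) · l · d(c · j, c · j · l, c · (j · j))
  Inside:  d(c · j, c · j · l, c · (j · j))  →  d(c · j, c · j · l, c · j)
  Sort:  c · d(c · j, c · j · l, c · j) · h(l) · j · l
  Reassemble:  h(d(c · d(c, c, l) · d(j, l, l) · g(j) · j · l, c · d(l, l, l) · j · l, c · d(c · j, c · j · l, c · j) · h(l) · j · l))
Right:  h(d(j · d(j, l, l) · g(j) · d(c, c, l) · l · c, (l · c) · (d(l, l, l) · j), h(l) · d(c · j, (j · l) · c · j, j · c) · l · h(l) · j · c))
  Focus inside:  h(l) · d(c · j, (j · l) · c · j, j · c) · l · h(l) · j · c
  Canonicalize subterm:  d(c · j, (j · l) · c · j, j · c)  →  d(c · j, c · j · l, c · j)
  Idempotence:  drop duplicate h(l)
  Order the arguments:  c · d(c · j, c · j · l, c · j) · h(l) · j · l
  Rebuild:  h(d(c · d(c, c, l) · d(j, l, l) · g(j) · j · l, c · d(l, l, l) · j · l, c · d(c · j, c · j · l, c · j) · h(l) · j · l))

Answer: yes — both canonical forms are h(d(c · d(c, c, l) · d(j, l, l) · g(j) · j · l, c · d(l, l, l) · j · l, c · d(c · j, c · j · l, c · j) · h(l) · j · l))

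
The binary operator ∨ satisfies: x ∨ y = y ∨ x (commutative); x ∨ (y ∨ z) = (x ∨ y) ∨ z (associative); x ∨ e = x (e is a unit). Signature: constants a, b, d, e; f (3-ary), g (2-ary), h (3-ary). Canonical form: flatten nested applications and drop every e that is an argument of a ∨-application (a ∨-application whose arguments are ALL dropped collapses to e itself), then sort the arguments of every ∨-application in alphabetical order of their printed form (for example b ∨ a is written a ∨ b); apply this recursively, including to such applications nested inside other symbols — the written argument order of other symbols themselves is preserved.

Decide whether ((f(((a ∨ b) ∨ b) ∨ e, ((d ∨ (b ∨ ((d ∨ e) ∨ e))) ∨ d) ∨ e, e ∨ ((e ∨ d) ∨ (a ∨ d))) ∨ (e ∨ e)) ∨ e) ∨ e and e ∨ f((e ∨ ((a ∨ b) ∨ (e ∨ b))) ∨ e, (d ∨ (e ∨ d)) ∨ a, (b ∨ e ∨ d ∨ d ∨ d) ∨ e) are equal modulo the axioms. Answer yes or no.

Answer: no — f(a ∨ b ∨ b, b ∨ d ∨ d ∨ d, a ∨ d ∨ d) vs f(a ∨ b ∨ b, a ∨ d ∨ d, b ∨ d ∨ d ∨ d)

Derivation:
Left:  ((f(((a ∨ b) ∨ b) ∨ e, ((d ∨ (b ∨ ((d ∨ e) ∨ e))) ∨ d) ∨ e, e ∨ ((e ∨ d) ∨ (a ∨ d))) ∨ (e ∨ e)) ∨ e) ∨ e
  Un-nest:  f(((a ∨ b) ∨ b) ∨ e, ((d ∨ (b ∨ ((d ∨ e) ∨ e))) ∨ d) ∨ e, e ∨ ((e ∨ d) ∨ (a ∨ d))) ∨ e ∨ e ∨ e ∨ e
  Simplify inside:  f(((a ∨ b) ∨ b) ∨ e, ((d ∨ (b ∨ ((d ∨ e) ∨ e))) ∨ d) ∨ e, e ∨ ((e ∨ d) ∨ (a ∨ d)))  →  f(a ∨ b ∨ b, b ∨ d ∨ d ∨ d, a ∨ d ∨ d)
  Unit:  drop e (×4)
  Order the arguments:  f(a ∨ b ∨ b, b ∨ d ∨ d ∨ d, a ∨ d ∨ d)
Right:  e ∨ f((e ∨ ((a ∨ b) ∨ (e ∨ b))) ∨ e, (d ∨ (e ∨ d)) ∨ a, (b ∨ e ∨ d ∨ d ∨ d) ∨ e)
  Inside:  f((e ∨ ((a ∨ b) ∨ (e ∨ b))) ∨ e, (d ∨ (e ∨ d)) ∨ a, (b ∨ e ∨ d ∨ d ∨ d) ∨ e)  →  f(a ∨ b ∨ b, a ∨ d ∨ d, b ∨ d ∨ d ∨ d)
  Unit:  drop e
  Sort:  f(a ∨ b ∨ b, a ∨ d ∨ d, b ∨ d ∨ d ∨ d)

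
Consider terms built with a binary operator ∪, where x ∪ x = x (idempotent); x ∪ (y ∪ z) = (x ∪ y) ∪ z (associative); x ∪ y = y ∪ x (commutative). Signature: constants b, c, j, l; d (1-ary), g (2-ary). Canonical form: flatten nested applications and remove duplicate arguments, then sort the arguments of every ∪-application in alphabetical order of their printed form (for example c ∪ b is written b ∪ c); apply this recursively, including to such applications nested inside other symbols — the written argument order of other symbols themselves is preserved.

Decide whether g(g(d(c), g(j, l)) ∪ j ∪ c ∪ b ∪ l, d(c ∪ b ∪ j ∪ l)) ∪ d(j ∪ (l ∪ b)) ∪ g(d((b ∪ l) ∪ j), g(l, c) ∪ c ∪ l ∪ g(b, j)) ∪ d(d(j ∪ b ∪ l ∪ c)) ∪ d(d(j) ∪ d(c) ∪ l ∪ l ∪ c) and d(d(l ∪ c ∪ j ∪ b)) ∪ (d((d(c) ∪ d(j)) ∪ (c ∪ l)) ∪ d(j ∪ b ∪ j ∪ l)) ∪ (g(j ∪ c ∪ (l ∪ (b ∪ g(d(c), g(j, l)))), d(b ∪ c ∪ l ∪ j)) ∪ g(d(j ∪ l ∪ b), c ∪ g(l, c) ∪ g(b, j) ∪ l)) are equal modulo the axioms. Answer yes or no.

Answer: yes — both canonical forms are d(b ∪ j ∪ l) ∪ d(c ∪ d(c) ∪ d(j) ∪ l) ∪ d(d(b ∪ c ∪ j ∪ l)) ∪ g(b ∪ c ∪ g(d(c), g(j, l)) ∪ j ∪ l, d(b ∪ c ∪ j ∪ l)) ∪ g(d(b ∪ j ∪ l), c ∪ g(b, j) ∪ g(l, c) ∪ l)

Derivation:
Left:  g(g(d(c), g(j, l)) ∪ j ∪ c ∪ b ∪ l, d(c ∪ b ∪ j ∪ l)) ∪ d(j ∪ (l ∪ b)) ∪ g(d((b ∪ l) ∪ j), g(l, c) ∪ c ∪ l ∪ g(b, j)) ∪ d(d(j ∪ b ∪ l ∪ c)) ∪ d(d(j) ∪ d(c) ∪ l ∪ l ∪ c)
  Inside:  g(g(d(c), g(j, l)) ∪ j ∪ c ∪ b ∪ l, d(c ∪ b ∪ j ∪ l))  →  g(b ∪ c ∪ g(d(c), g(j, l)) ∪ j ∪ l, d(b ∪ c ∪ j ∪ l))
  Inside:  d(j ∪ (l ∪ b))  →  d(b ∪ j ∪ l)
  Simplify inside:  g(d((b ∪ l) ∪ j), g(l, c) ∪ c ∪ l ∪ g(b, j))  →  g(d(b ∪ j ∪ l), c ∪ g(b, j) ∪ g(l, c) ∪ l)
  Order the arguments:  d(b ∪ j ∪ l) ∪ d(c ∪ d(c) ∪ d(j) ∪ l) ∪ d(d(b ∪ c ∪ j ∪ l)) ∪ g(b ∪ c ∪ g(d(c), g(j, l)) ∪ j ∪ l, d(b ∪ c ∪ j ∪ l)) ∪ g(d(b ∪ j ∪ l), c ∪ g(b, j) ∪ g(l, c) ∪ l)
Right:  d(d(l ∪ c ∪ j ∪ b)) ∪ (d((d(c) ∪ d(j)) ∪ (c ∪ l)) ∪ d(j ∪ b ∪ j ∪ l)) ∪ (g(j ∪ c ∪ (l ∪ (b ∪ g(d(c), g(j, l)))), d(b ∪ c ∪ l ∪ j)) ∪ g(d(j ∪ l ∪ b), c ∪ g(l, c) ∪ g(b, j) ∪ l))
  Un-nest:  d(d(l ∪ c ∪ j ∪ b)) ∪ d((d(c) ∪ d(j)) ∪ (c ∪ l)) ∪ d(j ∪ b ∪ j ∪ l) ∪ g(j ∪ c ∪ (l ∪ (b ∪ g(d(c), g(j, l)))), d(b ∪ c ∪ l ∪ j)) ∪ g(d(j ∪ l ∪ b), c ∪ g(l, c) ∪ g(b, j) ∪ l)
  Inside:  d(d(l ∪ c ∪ j ∪ b))  →  d(d(b ∪ c ∪ j ∪ l))
  Simplify inside:  d((d(c) ∪ d(j)) ∪ (c ∪ l))  →  d(c ∪ d(c) ∪ d(j) ∪ l)
  Canonicalize subterm:  d(j ∪ b ∪ j ∪ l)  →  d(b ∪ j ∪ l)
  Order the arguments:  d(b ∪ j ∪ l) ∪ d(c ∪ d(c) ∪ d(j) ∪ l) ∪ d(d(b ∪ c ∪ j ∪ l)) ∪ g(b ∪ c ∪ g(d(c), g(j, l)) ∪ j ∪ l, d(b ∪ c ∪ j ∪ l)) ∪ g(d(b ∪ j ∪ l), c ∪ g(b, j) ∪ g(l, c) ∪ l)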